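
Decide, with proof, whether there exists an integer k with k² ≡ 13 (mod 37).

37 is prime, so by Euler's criterion 13 is a square mod 37 iff 13^((37−1)/2) = 13^18 ≡ 1 (mod 37).
Squaring successively (mod 37): 13^2 = 169 ≡ 21; 13^4 ≡ 21² = 441 ≡ 34; 13^8 ≡ 34² = 1156 ≡ 9; 13^16 ≡ 9² = 81 ≡ 7.
Since 18 = 16 + 2, 13^18 ≡ 7 · 21; multiplying out mod 37: 7·21 = 147 ≡ 36. Thus 13^18 ≡ 36 ≡ −1 (mod 37).
By Euler's criterion 13 is a quadratic non-residue mod 37: no k satisfies k² ≡ 13 (mod 37).

There is no such integer.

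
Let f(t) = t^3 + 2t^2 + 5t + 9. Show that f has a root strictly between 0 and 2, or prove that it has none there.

No such root exists.

f(0) = 9 and f(2) = 35, both positive.
f'(t) = 3t^2 + 4t + 5 has discriminant 4² − 4·3·5 = -44 < 0, so f' has no real roots and is positive for every real t.
Hence f is strictly increasing on ℝ, and in particular on [0, 2]. A strictly monotone function with same-sign endpoint values stays positive on the whole interval, so f has no zero in (0, 2).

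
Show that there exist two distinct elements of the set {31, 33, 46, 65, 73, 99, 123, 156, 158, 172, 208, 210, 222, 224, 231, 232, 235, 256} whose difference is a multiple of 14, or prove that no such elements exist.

Yes: 31 and 73.

Both 31 and 73 leave remainder 3 on division by 14; their difference 42 = 3·14 is a multiple of 14.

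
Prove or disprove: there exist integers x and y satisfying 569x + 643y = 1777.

x = 367, y = -322

569 and 643 are coprime, so 569x + 643y ranges over all of ℤ.
Euclidean algorithm: 643 = 1·569 + 74, 569 = 7·74 + 51, 74 = 1·51 + 23, 51 = 2·23 + 5, 23 = 4·5 + 3, 5 = 1·3 + 2, 3 = 1·2 + 1, 2 = 2·1 + 0.
Working back up the chain: 1 = 3 − 1·2 = 3 − (5 − 1·3) = −5 + 2·3 = −5 + 2·(23 − 4·5) = 2·23 − 9·5 = 2·23 − 9·(51 − 2·23) = −9·51 + 20·23 = −9·51 + 20·(74 − 1·51) = 20·74 − 29·51 = 20·74 − 29·(569 − 7·74) = −29·569 + 223·74 = −29·569 + 223·(643 − 1·569) = 223·643 − 252·569. So 569·(-252) + 643·223 = 1.
Times 1777: 569·(-447804) + 643·396271 = 1777, so (-447804, 396271) solves it.
Adding 697·643 to x and subtracting 697·569 from y gives the tidier solution (367, -322).
Indeed 569·367 + 643·(-322) = 208823 − 207046 = 1777.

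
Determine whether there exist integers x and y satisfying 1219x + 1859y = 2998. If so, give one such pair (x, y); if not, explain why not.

x = 1163, y = -761

1219 and 1859 are coprime, so 1219x + 1859y ranges over all of ℤ.
Run the Euclidean algorithm on 1859 and 1219: 1859 = 1·1219 + 640, 1219 = 1·640 + 579, 640 = 1·579 + 61, 579 = 9·61 + 30, 61 = 2·30 + 1, 30 = 30·1 + 0.
Working back up the chain: 1 = 61 − 2·30 = 61 − 2·(579 − 9·61) = −2·579 + 19·61 = −2·579 + 19·(640 − 1·579) = 19·640 − 21·579 = 19·640 − 21·(1219 − 1·640) = −21·1219 + 40·640 = −21·1219 + 40·(1859 − 1·1219) = 40·1859 − 61·1219. So 1219·(-61) + 1859·40 = 1.
Scaling by 2998 gives the particular solution (x, y) = (-182878, 119920).
Adding 99·1859 to x and subtracting 99·1219 from y gives the tidier solution (1163, -761).
Check: 1219·1163 + 1859·(-761) = 1417697 − 1414699 = 2998. ✓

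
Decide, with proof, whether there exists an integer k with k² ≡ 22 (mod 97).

Take k = 33. Then 33² = 1089 = 11·97 + 22, so 33² ≡ 22 (mod 97).

k = 33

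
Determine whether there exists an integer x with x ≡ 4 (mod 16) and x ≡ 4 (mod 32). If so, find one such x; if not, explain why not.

x = 4

gcd(16, 32) = 16. A simultaneous solution exists iff 4 ≡ 4 (mod 16); here 4 mod 16 = 4 = 4 mod 16, so it does.
In fact x = 4 itself already satisfies 4 mod 32 = 4.
Indeed 4 ≡ 4 (mod 16) and 4 ≡ 4 (mod 32).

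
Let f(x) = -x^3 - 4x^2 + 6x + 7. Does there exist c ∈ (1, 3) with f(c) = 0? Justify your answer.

f(1) = 8 and f(3) = -38, which have opposite signs.
Since f is a polynomial it is continuous on [1, 3].
By the Intermediate Value Theorem, f takes the value 0 somewhere in the open interval.

Yes, such a c exists.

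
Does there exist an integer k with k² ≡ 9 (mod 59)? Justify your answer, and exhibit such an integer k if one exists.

k = 56

k = 56 works: 56² = 3136, and 3136 − 9 = 3127 = 53·59.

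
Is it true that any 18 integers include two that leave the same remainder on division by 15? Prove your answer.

True.

There are exactly 15 possible remainders on division by 15.
With 18 integers and only 15 classes, the pigeonhole principle forces two of them, say a and b, into the same class.
That is, a and b leave the same remainder on division by 15, as claimed.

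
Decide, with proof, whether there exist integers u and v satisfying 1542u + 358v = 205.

No, no such integers exist.

Any value of 1542u + 358v is a multiple of gcd(1542, 358) = 2.
However 205 leaves remainder 1 on division by 2.
So the equation is unsolvable over ℤ.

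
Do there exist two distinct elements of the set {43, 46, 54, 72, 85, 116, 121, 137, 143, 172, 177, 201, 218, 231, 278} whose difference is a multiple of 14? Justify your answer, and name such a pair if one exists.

Yes: 43 and 85.

43 mod 14 = 1 and 85 mod 14 = 1, so 85 − 43 = 42 = 3·14.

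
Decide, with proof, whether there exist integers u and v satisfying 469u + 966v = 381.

gcd(469, 966) = 7, so every integer of the form 469u + 966v is a multiple of 7.
But 381 is not a multiple of 7 (it leaves remainder 3).
Hence no integers u, v satisfy the equation.

No such integers exist.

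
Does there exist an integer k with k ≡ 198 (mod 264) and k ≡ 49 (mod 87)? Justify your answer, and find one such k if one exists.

Both moduli are multiples of 3 = gcd(264, 87), so any solution would satisfy k ≡ 198 and k ≡ 49 modulo 3 simultaneously.
These are incompatible: 198 − 49 = 149 is not divisible by 3.
So no integer satisfies both congruences.

No such integer exists.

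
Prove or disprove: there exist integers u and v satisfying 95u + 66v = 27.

u = 51, v = -73

95 and 66 are coprime, so 95u + 66v ranges over all of ℤ.
Run the Euclidean algorithm on 95 and 66: 95 = 1·66 + 29, 66 = 2·29 + 8, 29 = 3·8 + 5, 8 = 1·5 + 3, 5 = 1·3 + 2, 3 = 1·2 + 1, 2 = 2·1 + 0.
Working back up the chain: 1 = 3 − 1·2 = 3 − (5 − 1·3) = −5 + 2·3 = −5 + 2·(8 − 1·5) = 2·8 − 3·5 = 2·8 − 3·(29 − 3·8) = −3·29 + 11·8 = −3·29 + 11·(66 − 2·29) = 11·66 − 25·29 = 11·66 − 25·(95 − 1·66) = −25·95 + 36·66. So 95·(-25) + 66·36 = 1.
Times 27: 95·(-675) + 66·972 = 27, so (-675, 972) solves it.
Shifting by a multiple of (66, −95) keeps it a solution: u = -675 + 11·66 = 51, v = 972 − 11·95 = -73.
Indeed 95·51 + 66·(-73) = 4845 − 4818 = 27.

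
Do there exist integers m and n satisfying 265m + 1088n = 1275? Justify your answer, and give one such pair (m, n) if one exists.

m = 867, n = -210

Since gcd(265, 1088) = 1, every integer is an integer combination of 265 and 1088.
Run the Euclidean algorithm on 1088 and 265: 1088 = 4·265 + 28, 265 = 9·28 + 13, 28 = 2·13 + 2, 13 = 6·2 + 1, 2 = 2·1 + 0.
Working back up the chain: 1 = 13 − 6·2 = 13 − 6·(28 − 2·13) = −6·28 + 13·13 = −6·28 + 13·(265 − 9·28) = 13·265 − 123·28 = 13·265 − 123·(1088 − 4·265) = −123·1088 + 505·265. So 265·505 + 1088·(-123) = 1.
Times 1275: 265·643875 + 1088·(-156825) = 1275, so (643875, -156825) solves it.
Shifting by a multiple of (1088, −265) keeps it a solution: m = 643875 − 591·1088 = 867, n = -156825 + 591·265 = -210.
Check: 265·867 + 1088·(-210) = 229755 − 228480 = 1275. ✓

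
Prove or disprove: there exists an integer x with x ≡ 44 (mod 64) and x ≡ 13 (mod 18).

Reduce both congruences modulo 2, which divides 64 and 18: they say x ≡ 44 (mod 2) and x ≡ 13 (mod 2).
However 44 ≡ 0 and 13 ≡ 1 (mod 2), and 0 ≠ 1.
Therefore no such x exists.

No, no such integer exists.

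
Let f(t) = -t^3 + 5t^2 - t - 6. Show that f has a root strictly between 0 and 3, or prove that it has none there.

f(0) = -6 and f(3) = 9, which have opposite signs.
As a polynomial, f is continuous on every closed interval.
By the Intermediate Value Theorem, f takes the value 0 somewhere in the open interval.

Such a root exists.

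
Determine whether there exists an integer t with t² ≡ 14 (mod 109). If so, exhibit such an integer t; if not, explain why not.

Apply Euler's criterion with the prime 109: 14 is a quadratic residue iff 14^54 ≡ 1 (mod 109), and a non-residue iff it is ≡ −1.
Repeated squaring mod 109: 14^2 = 196 ≡ 87; 14^4 ≡ 87² = 7569 ≡ 48; 14^8 ≡ 48² = 2304 ≡ 15; 14^16 ≡ 15² = 225 ≡ 7; 14^32 ≡ 7² = 49 ≡ 49.
Since 54 = 32 + 16 + 4 + 2, 14^54 ≡ 49 · 7 · 48 · 87; multiplying out mod 109: 49·7 = 343 ≡ 16, then 16·48 = 768 ≡ 5, then 5·87 = 435 ≡ 108. Thus 14^54 ≡ 108 ≡ −1 (mod 109).
The value −1 means 14 is a non-residue modulo 109, so t² ≡ 14 (mod 109) is impossible.

No such integer exists.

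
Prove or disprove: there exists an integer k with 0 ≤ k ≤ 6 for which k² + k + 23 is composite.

k = 3

At k = 3: 3² + 3 + 23 = 35 = 5·7, which is composite.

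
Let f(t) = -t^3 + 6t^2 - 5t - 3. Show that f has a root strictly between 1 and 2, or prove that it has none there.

Yes, f has a root in the interval.

f(1) = -3 and f(2) = 3, which have opposite signs.
f is continuous everywhere (it is a polynomial), in particular on [1, 2].
By the Intermediate Value Theorem, f takes the value 0 somewhere in the open interval.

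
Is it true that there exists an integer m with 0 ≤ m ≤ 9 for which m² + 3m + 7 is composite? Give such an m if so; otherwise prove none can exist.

At m = 8: 8² + 3·8 + 7 = 95 = 5·19, which is composite.

m = 8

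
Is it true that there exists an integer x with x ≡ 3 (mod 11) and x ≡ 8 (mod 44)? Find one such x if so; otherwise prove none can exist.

Reduce both congruences modulo 11, which divides 11 and 44: they say x ≡ 3 (mod 11) and x ≡ 8 (mod 11).
But 3 mod 11 = 3 while 8 mod 11 = 8, a contradiction.
Hence the system has no solution.

No such integer exists.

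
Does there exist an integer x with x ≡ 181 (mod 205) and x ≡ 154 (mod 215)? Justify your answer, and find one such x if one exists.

Both moduli are multiples of 5 = gcd(205, 215), so any solution would satisfy x ≡ 181 and x ≡ 154 modulo 5 simultaneously.
But 181 mod 5 = 1 while 154 mod 5 = 4, a contradiction.
Therefore no such x exists.

There is no such integer.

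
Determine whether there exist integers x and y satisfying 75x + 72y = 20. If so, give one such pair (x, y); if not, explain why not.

There are no such integers.

Any value of 75x + 72y is a multiple of gcd(75, 72) = 3.
But 20 = 3·6 + 2, so 3 ∤ 20.
So the equation is unsolvable over ℤ.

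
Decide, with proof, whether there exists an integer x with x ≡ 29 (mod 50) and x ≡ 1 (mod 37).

x = 1629

The moduli 50 and 37 are coprime, so by the Chinese Remainder Theorem a unique solution modulo 1850 exists.
Any solution of the first congruence is x = 29 + 50t; substituting into the second, 50t ≡ 1 − 29 ≡ 9 (mod 37).
50 ≡ 13 (mod 37), so this reads 13t ≡ 9 (mod 37). Since 13·20 = 260 = 7·37 + 1, the inverse of 13 mod 37 is 20.
Multiplying by 20: t ≡ 20·9 = 180 ≡ 32 (mod 37).
With t = 32: x = 29 + 50·32 = 1629.
Check: 1629 mod 50 = 29, 1629 mod 37 = 1. ✓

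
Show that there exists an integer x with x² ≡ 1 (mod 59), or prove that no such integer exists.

x = 1

Take x = 1. Then 1² = 1, and since 0 ≤ 1 < 59 this is already reduced: 1² ≡ 1 (mod 59).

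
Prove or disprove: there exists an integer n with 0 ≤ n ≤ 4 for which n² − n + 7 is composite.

At n = 2: 2² − 2 + 7 = 9 = 3·3, which is composite.

n = 2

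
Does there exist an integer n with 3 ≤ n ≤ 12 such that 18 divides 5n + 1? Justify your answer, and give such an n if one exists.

Scanning upward from n = 3 gives 16, 21, 26, 31, none divisible by 18. At n = 7 we get 5·7 + 1 = 36, and 36 = 18·2.

n = 7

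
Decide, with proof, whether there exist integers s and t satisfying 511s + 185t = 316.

Since gcd(511, 185) = 1, every integer is an integer combination of 511 and 185.
Run the Euclidean algorithm on 511 and 185: 511 = 2·185 + 141, 185 = 1·141 + 44, 141 = 3·44 + 9, 44 = 4·9 + 8, 9 = 1·8 + 1, 8 = 8·1 + 0.
Back-substituting, 1 = 9 − 1·8 = 9 − (44 − 4·9) = −44 + 5·9 = −44 + 5·(141 − 3·44) = 5·141 − 16·44 = 5·141 − 16·(185 − 1·141) = −16·185 + 21·141 = −16·185 + 21·(511 − 2·185) = 21·511 − 58·185; that is, 511·21 + 185·(-58) = 1.
Times 316: 511·6636 + 185·(-18328) = 316, so (6636, -18328) solves it.
Shifting by a multiple of (185, −511) keeps it a solution: s = 6636 − 35·185 = 161, t = -18328 + 35·511 = -443.
Indeed 511·161 + 185·(-443) = 82271 − 81955 = 316.

s = 161, t = -443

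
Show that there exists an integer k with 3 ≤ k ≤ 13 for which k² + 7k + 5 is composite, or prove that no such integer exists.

At k = 11: 11² + 7·11 + 5 = 203 = 7·29, which is composite.

k = 11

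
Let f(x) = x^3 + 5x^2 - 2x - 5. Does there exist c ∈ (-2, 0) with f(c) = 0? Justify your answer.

Such a root exists.

f(-2) = 11 and f(0) = -5, which have opposite signs.
Since f is a polynomial it is continuous on [-2, 0].
By the Intermediate Value Theorem, f takes the value 0 somewhere in the open interval.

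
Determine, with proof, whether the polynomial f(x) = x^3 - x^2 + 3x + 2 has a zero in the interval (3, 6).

f has no root in that interval.

f(3) = 29 and f(6) = 200, both positive.
The derivative f'(x) = 3x^2 - 2x + 3 is a quadratic with discriminant (-2)² − 4·3·3 = -32 < 0; it never vanishes, so it is always positive (sign of the leading coefficient).
Hence f is strictly increasing on ℝ, and in particular on [3, 6]. A strictly monotone function with same-sign endpoint values stays positive on the whole interval, so f has no zero in (3, 6).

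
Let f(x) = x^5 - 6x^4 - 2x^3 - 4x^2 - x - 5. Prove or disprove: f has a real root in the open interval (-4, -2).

f(-4) = -2497 and f(-2) = -131, both negative, so a sign-change argument is unavailable; we show f keeps this sign on the whole interval.
Shift to the endpoint -2: with x = -2 − u (0 < u < 2), one computes f(-2 − u) = -u^5 - 16u^4 - 86u^3 - 216u^2 - 263u - 131.
All 6 nonzero coefficients of this polynomial in u are negative; hence for u > 0 the value is a sum of negative terms (the constant -131 among them).
So f is strictly negative on (-4, -2); no root exists in the interval.

No.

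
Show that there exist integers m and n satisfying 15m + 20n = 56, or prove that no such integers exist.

No, no such integers exist.

Any value of 15m + 20n is a multiple of gcd(15, 20) = 5.
However 56 leaves remainder 1 on division by 5.
Hence no integers m, n satisfy the equation.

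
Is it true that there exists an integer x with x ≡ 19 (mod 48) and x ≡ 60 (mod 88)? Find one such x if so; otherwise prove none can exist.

Both moduli are multiples of 8 = gcd(48, 88), so any solution would satisfy x ≡ 19 and x ≡ 60 modulo 8 simultaneously.
However 19 ≡ 3 and 60 ≡ 4 (mod 8), and 3 ≠ 4.
So no integer satisfies both congruences.

There is no such integer.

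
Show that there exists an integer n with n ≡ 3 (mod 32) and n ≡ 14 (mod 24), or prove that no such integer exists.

There is no such integer.

Reduce both congruences modulo 8, which divides 32 and 24: they say n ≡ 3 (mod 8) and n ≡ 14 (mod 8).
However 3 ≡ 3 and 14 ≡ 6 (mod 8), and 3 ≠ 6.
So no integer satisfies both congruences.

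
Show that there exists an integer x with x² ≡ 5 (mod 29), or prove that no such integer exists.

x = 18

x = 18 works: 18² = 324, and 324 − 5 = 319 = 11·29.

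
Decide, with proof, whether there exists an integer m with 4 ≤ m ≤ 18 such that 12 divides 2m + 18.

m = 9

Try m = 9: 2·9 + 18 = 36 = 3·12, which is divisible by 12.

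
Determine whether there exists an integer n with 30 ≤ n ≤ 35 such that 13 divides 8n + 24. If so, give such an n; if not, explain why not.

The values of 8n + 24 for n = 30, 31, …, 35 are 264, 272, 280, 288, 296, 304; reduced mod 13 these are 4, 12, 7, 2, 10, 5.
None is 0, so 13 never divides 8n + 24 on this range.

No such integer n in that range exists.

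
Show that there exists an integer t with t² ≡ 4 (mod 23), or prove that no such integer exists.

Take t = 2. Then 2² = 4, and since 0 ≤ 4 < 23 this is already reduced: 2² ≡ 4 (mod 23).

t = 2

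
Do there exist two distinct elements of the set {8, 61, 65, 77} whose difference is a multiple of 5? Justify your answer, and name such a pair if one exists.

No, no such pair exists.

Residues mod 5: 8↦3, 61↦1, 65↦0, 77↦2.
All 4 residues are distinct, so no two elements differ by a multiple of 5.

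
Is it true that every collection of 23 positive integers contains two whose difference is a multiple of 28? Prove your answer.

No, the set {77, 78, 79, 80, 81, 82, 83, 84, 85, 86, 87, 88, 89, 90, 91, 92, 93, 94, 95, 96, 97, 98, 99} is a counterexample.

Take the 23 consecutive integers 77, 78, …, 99: their residues mod 28 are all distinct because 23 ≤ 28.
The differences between them range over 1, …, 22, none of which is divisible by 28.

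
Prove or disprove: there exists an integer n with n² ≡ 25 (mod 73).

n = 68 works: 68² = 4624, and 4624 − 25 = 4599 = 63·73.

n = 68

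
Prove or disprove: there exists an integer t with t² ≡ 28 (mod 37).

t = 19

t = 19 works: 19² = 361, and 361 − 28 = 333 = 9·37.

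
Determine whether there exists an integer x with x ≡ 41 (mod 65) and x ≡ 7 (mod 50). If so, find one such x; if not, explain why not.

gcd(65, 50) = 5. If x ≡ 41 (mod 65) and x ≡ 7 (mod 50), then x ≡ 41 (mod 5) and x ≡ 7 (mod 5).
These are incompatible: 41 − 7 = 34 is not divisible by 5.
Therefore no such x exists.

There is no such integer.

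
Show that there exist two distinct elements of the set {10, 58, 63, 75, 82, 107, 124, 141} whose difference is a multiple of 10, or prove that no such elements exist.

There is no such pair.

Reduce each element modulo 10: 10↦0, 58↦8, 63↦3, 75↦5, 82↦2, 107↦7, 124↦4, 141↦1.
All 8 residues are distinct, so no two elements differ by a multiple of 10.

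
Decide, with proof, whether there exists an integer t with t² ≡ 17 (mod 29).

29 is prime, so by Euler's criterion 17 is a square mod 29 iff 17^((29−1)/2) = 17^14 ≡ 1 (mod 29).
Squaring successively (mod 29): 17^2 = 289 ≡ 28; 17^4 ≡ 28² = 784 ≡ 1; 17^8 ≡ 1² = 1 ≡ 1.
Since 14 = 8 + 4 + 2, 17^14 ≡ 1 · 1 · 28; multiplying out mod 29: 1·1 = 1 ≡ 1, then 1·28 = 28 ≡ 28. Thus 17^14 ≡ 28 ≡ −1 (mod 29).
The value −1 means 17 is a non-residue modulo 29, so t² ≡ 17 (mod 29) is impossible.

There is no such integer.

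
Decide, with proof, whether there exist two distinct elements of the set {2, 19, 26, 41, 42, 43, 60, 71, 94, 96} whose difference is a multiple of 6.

Both 2 and 26 leave remainder 2 on division by 6; their difference 24 = 4·6 is a multiple of 6.

The pair (2, 26) works.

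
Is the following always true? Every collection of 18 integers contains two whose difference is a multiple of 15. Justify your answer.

Yes.

Partition the integers by their residue mod 15; there are 15 classes.
With 18 integers and only 15 classes, the pigeonhole principle forces two of them, say a and b, into the same class.
Equal remainders mean a − b ≡ 0 (mod 15), so 15 divides their difference.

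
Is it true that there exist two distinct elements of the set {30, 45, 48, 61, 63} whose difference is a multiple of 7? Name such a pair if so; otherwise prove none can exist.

Residues mod 7: 30↦2, 45↦3, 48↦6, 61↦5, 63↦0.
These 5 residues are pairwise different, hence no difference of two elements is divisible by 7.

There is no such pair.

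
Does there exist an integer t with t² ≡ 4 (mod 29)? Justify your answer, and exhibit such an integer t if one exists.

t = 27

t = 27 works: 27² = 729, and 729 − 4 = 725 = 25·29.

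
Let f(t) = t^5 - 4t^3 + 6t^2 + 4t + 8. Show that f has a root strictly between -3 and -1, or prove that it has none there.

f(-3) = -85 and f(-1) = 13, which have opposite signs.
Since f is a polynomial it is continuous on [-3, -1].
By the Intermediate Value Theorem, f takes the value 0 somewhere in the open interval.

Yes, f has a root in the interval.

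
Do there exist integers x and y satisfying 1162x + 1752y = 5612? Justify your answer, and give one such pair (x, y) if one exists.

x = 38, y = -22

gcd(1162, 1752) = 2, and 2 divides 5612, so integer solutions exist.
Dividing through by 2 reduces the equation to 581x + 876y = 2806.
Run the Euclidean algorithm on 876 and 581: 876 = 1·581 + 295, 581 = 1·295 + 286, 295 = 1·286 + 9, 286 = 31·9 + 7, 9 = 1·7 + 2, 7 = 3·2 + 1, 2 = 2·1 + 0.
Back-substituting, 1 = 7 − 3·2 = 7 − 3·(9 − 1·7) = −3·9 + 4·7 = −3·9 + 4·(286 − 31·9) = 4·286 − 127·9 = 4·286 − 127·(295 − 1·286) = −127·295 + 131·286 = −127·295 + 131·(581 − 1·295) = 131·581 − 258·295 = 131·581 − 258·(876 − 1·581) = −258·876 + 389·581; that is, 581·389 + 876·(-258) = 1.
Times 2806: 581·1091534 + 876·(-723948) = 2806, so (1091534, -723948) solves it.
Shifting by a multiple of (876, −581) keeps it a solution: x = 1091534 − 1246·876 = 38, y = -723948 + 1246·581 = -22.
Indeed 1162·38 + 1752·(-22) = 44156 − 38544 = 5612.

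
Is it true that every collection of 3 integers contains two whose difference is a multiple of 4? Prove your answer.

No, the set {2, 3, 4} is a counterexample.

Take the 3 consecutive integers 2, 3, 4: their residues mod 4 are all distinct because 3 ≤ 4.
No two share a residue, so no pair has difference divisible by 4; the claim fails for this set.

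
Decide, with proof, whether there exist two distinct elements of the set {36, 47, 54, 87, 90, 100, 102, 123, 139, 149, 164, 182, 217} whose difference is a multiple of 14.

No such pair exists.

Reduce each element modulo 14: 36↦8, 47↦5, 54↦12, 87↦3, 90↦6, 100↦2, 102↦4, 123↦11, 139↦13, 149↦9, 164↦10, 182↦0, 217↦7.
No residue repeats among the 13 elements, so no pair has difference ≡ 0 (mod 14).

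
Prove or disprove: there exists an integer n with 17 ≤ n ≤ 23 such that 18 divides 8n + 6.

No, no such integer n in that range exists.

The values of 8n + 6 for n = 17, 18, …, 23 are 142, 150, 158, 166, 174, 182, 190; reduced mod 18 these are 16, 6, 14, 4, 12, 2, 10.
The residue 0 does not occur, so no n in [17, 23] makes 8n + 6 a multiple of 18.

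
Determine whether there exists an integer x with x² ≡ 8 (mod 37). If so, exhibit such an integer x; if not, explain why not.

37 is prime, so by Euler's criterion 8 is a square mod 37 iff 8^((37−1)/2) = 8^18 ≡ 1 (mod 37).
Squaring successively (mod 37): 8^2 = 64 ≡ 27; 8^4 ≡ 27² = 729 ≡ 26; 8^8 ≡ 26² = 676 ≡ 10; 8^16 ≡ 10² = 100 ≡ 26.
Since 18 = 16 + 2, 8^18 ≡ 26 · 27; multiplying out mod 37: 26·27 = 702 ≡ 36. Thus 8^18 ≡ 36 ≡ −1 (mod 37).
The value −1 means 8 is a non-residue modulo 37, so x² ≡ 8 (mod 37) is impossible.

There is no such integer.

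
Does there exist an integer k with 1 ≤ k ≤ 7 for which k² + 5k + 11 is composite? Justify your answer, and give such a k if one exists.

At k = 7: 7² + 5·7 + 11 = 95 = 5·19, which is composite.

k = 7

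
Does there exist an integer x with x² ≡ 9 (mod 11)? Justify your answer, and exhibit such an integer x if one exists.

Take x = 3. Then 3² = 9, and since 0 ≤ 9 < 11 this is already reduced: 3² ≡ 9 (mod 11).

x = 3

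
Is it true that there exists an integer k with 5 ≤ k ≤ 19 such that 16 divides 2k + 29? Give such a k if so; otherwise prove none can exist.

At k = 5, 2·5 + 29 = 39 ≡ 7 (mod 16), and each step in k adds 2, giving residues 7, 9, 11, 13, 15, 1, 3, 5, 7, 9, 11, 13, 15, 1, 3 for k = 5, 6, …, 19.
Since 0 is absent from this list, 16 ∤ 2k + 29 for every k with 5 ≤ k ≤ 19.

No, no such integer k in that range exists.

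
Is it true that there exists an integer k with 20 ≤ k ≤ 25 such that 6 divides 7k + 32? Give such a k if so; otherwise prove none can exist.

For k = 20, 21 the values 172, 179 are not multiples of 6. Try k = 22: 7·22 + 32 = 186 = 31·6, which is divisible by 6.

k = 22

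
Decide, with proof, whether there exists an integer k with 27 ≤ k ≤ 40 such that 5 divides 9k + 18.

k = 28

At k = 27 the value 261 is not a multiple of 5. At k = 28 we get 9·28 + 18 = 270, and 270 = 5·54.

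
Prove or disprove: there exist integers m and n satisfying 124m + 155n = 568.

There are no such integers.

Any value of 124m + 155n is a multiple of gcd(124, 155) = 31.
But 568 is not a multiple of 31 (it leaves remainder 10).
Hence no integers m, n satisfy the equation.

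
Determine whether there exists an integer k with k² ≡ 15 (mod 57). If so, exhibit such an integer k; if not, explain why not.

Reduce modulo 19, which divides 57: we would need k² ≡ 15 (mod 19).
Squares mod 19 repeat after k = 9 (as (−k)² = k²); for k = 0..9 they are 0, 1, 4, 9, 16, 6, 17, 11, 7, 5.
The set of squares mod 19 is therefore {0, 1, 4, 5, 6, 7, 9, 11, 16, 17}, which does not contain 15.
Therefore k² ≡ 15 (mod 57) has no solution.

There is no such integer.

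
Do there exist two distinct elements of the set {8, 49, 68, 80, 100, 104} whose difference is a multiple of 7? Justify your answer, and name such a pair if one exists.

Two integers differ by a multiple of 7 exactly when they have the same residue mod 7. The residues are 8↦1, 49↦0, 68↦5, 80↦3, 100↦2, 104↦6.
These 6 residues are pairwise different, hence no difference of two elements is divisible by 7.

No such pair exists.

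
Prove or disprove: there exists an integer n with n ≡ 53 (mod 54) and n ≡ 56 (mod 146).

gcd(54, 146) = 2. If n ≡ 53 (mod 54) and n ≡ 56 (mod 146), then n ≡ 53 (mod 2) and n ≡ 56 (mod 2).
But 53 mod 2 = 1 while 56 mod 2 = 0, a contradiction.
Therefore no such n exists.

No, no such integer exists.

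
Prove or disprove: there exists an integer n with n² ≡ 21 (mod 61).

61 is prime, so by Euler's criterion 21 is a square mod 61 iff 21^((61−1)/2) = 21^30 ≡ 1 (mod 61).
Repeated squaring mod 61: 21^2 = 441 ≡ 14; 21^4 ≡ 14² = 196 ≡ 13; 21^8 ≡ 13² = 169 ≡ 47; 21^16 ≡ 47² = 2209 ≡ 13.
Since 30 = 16 + 8 + 4 + 2, 21^30 ≡ 13 · 47 · 13 · 14; multiplying out mod 61: 13·47 = 611 ≡ 1, then 1·13 = 13 ≡ 13, then 13·14 = 182 ≡ 60. Thus 21^30 ≡ 60 ≡ −1 (mod 61).
The value −1 means 21 is a non-residue modulo 61, so n² ≡ 21 (mod 61) is impossible.

No, no such integer exists.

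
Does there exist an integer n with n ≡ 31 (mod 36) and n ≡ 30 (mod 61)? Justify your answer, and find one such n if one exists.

n = 823

The moduli 36 and 61 are coprime, so by the Chinese Remainder Theorem a unique solution modulo 2196 exists.
Write n = 31 + 36t and require 31 + 36t ≡ 30 (mod 61), i.e. 36t ≡ 60 (mod 61).
Since 36·39 = 1404 = 23·61 + 1, the inverse of 36 mod 61 is 39.
Multiplying by 39: t ≡ 39·60 = 2340 ≡ 22 (mod 61).
With t = 22: n = 31 + 36·22 = 823.
Verify: 823 = 22·36 + 31 and 823 = 13·61 + 30. ✓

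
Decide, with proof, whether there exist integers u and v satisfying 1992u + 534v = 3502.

Any value of 1992u + 534v is a multiple of gcd(1992, 534) = 6.
But 3502 is not a multiple of 6 (it leaves remainder 4).
So the equation is unsolvable over ℤ.

There are no such integers.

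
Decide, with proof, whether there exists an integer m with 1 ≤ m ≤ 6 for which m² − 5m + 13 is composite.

At m = 4: 4² − 5·4 + 13 = 9 = 3·3, which is composite.

m = 4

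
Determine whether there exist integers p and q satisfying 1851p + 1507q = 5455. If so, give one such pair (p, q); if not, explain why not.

1851 and 1507 are coprime, so 1851p + 1507q ranges over all of ℤ.
Dividing repeatedly: 1851 = 1·1507 + 344, 1507 = 4·344 + 131, 344 = 2·131 + 82, 131 = 1·82 + 49, 82 = 1·49 + 33, 49 = 1·33 + 16, 33 = 2·16 + 1, 16 = 16·1 + 0.
Unwinding: 1 = 33 − 2·16 = 33 − 2·(49 − 1·33) = −2·49 + 3·33 = −2·49 + 3·(82 − 1·49) = 3·82 − 5·49 = 3·82 − 5·(131 − 1·82) = −5·131 + 8·82 = −5·131 + 8·(344 − 2·131) = 8·344 − 21·131 = 8·344 − 21·(1507 − 4·344) = −21·1507 + 92·344 = −21·1507 + 92·(1851 − 1·1507) = 92·1851 − 113·1507, i.e. 1851·92 + 1507·(-113) = 1.
Multiplying through by 5455: p = 92·5455 = 501860, q = (-113)·5455 = -616415 is a solution.
Shifting by a multiple of (1507, −1851) keeps it a solution: p = 501860 − 333·1507 = 29, q = -616415 + 333·1851 = -32.
Check: 1851·29 + 1507·(-32) = 53679 − 48224 = 5455. ✓

p = 29, q = -32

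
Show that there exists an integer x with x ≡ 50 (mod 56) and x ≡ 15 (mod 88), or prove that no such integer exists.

Both moduli are multiples of 8 = gcd(56, 88), so any solution would satisfy x ≡ 50 and x ≡ 15 modulo 8 simultaneously.
These are incompatible: 50 − 15 = 35 is not divisible by 8.
So no integer satisfies both congruences.

No, no such integer exists.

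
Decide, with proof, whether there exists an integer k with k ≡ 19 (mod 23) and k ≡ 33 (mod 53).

Since 23 and 53 share no common factor, CRT says the pair of congruences has a solution (unique mod 1219).
Write k = 19 + 23t and require 19 + 23t ≡ 33 (mod 53), i.e. 23t ≡ 14 (mod 53).
To invert 23 modulo 53: 53 = 2·23 + 7, 23 = 3·7 + 2, 7 = 3·2 + 1, 2 = 2·1 + 0, and unwinding, 1 = 7 − 3·2 = 7 − 3·(23 − 3·7) = −3·23 + 10·7 = −3·23 + 10·(53 − 2·23) = 10·53 − 23·23. Thus 23⁻¹ ≡ -23 ≡ 30 (mod 53).
Multiplying by 30: t ≡ 30·14 = 420 ≡ 49 (mod 53).
Taking t = 49 gives k = 19 + 23·49 = 1146.
Check: 1146 mod 23 = 19, 1146 mod 53 = 33. ✓

k = 1146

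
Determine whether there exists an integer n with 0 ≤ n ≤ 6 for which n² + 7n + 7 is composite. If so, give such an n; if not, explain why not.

At n = 6: 6² + 7·6 + 7 = 85 = 5·17, which is composite.

n = 6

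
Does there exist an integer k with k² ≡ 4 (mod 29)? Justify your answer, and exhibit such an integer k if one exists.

Take k = 27. Then 27² = 729 = 25·29 + 4, so 27² ≡ 4 (mod 29).

k = 27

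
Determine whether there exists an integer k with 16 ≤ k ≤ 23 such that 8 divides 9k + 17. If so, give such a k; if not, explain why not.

k = 23

For k = 16, 17, …, 22 the values 161, 170, 179, 188, 197, 206, 215 are not multiples of 8. Try k = 23: 9·23 + 17 = 224 = 28·8, which is divisible by 8.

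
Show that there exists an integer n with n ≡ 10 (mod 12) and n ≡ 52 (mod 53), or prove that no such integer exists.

Since 12 and 53 share no common factor, CRT says the pair of congruences has a solution (unique mod 636).
Any solution of the first congruence is n = 10 + 12t; substituting into the second, 12t ≡ 52 − 10 ≡ 42 (mod 53).
Since 12·31 = 372 = 7·53 + 1, the inverse of 12 mod 53 is 31.
Multiplying by 31: t ≡ 31·42 = 1302 ≡ 30 (mod 53).
Taking t = 30 gives n = 10 + 12·30 = 370.
Indeed 370 ≡ 10 (mod 12) and 370 ≡ 52 (mod 53).

n = 370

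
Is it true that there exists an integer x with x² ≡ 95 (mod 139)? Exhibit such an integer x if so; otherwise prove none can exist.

No, no such integer exists.

139 is prime, so by Euler's criterion 95 is a square mod 139 iff 95^((139−1)/2) = 95^69 ≡ 1 (mod 139).
Repeated squaring mod 139: 95^2 = 9025 ≡ 129; 95^4 ≡ 129² = 16641 ≡ 100; 95^8 ≡ 100² = 10000 ≡ 131; 95^16 ≡ 131² = 17161 ≡ 64; 95^32 ≡ 64² = 4096 ≡ 65; 95^64 ≡ 65² = 4225 ≡ 55.
Since 69 = 64 + 4 + 1, 95^69 ≡ 55 · 100 · 95; multiplying out mod 139: 55·100 = 5500 ≡ 79, then 79·95 = 7505 ≡ 138. Thus 95^69 ≡ 138 ≡ −1 (mod 139).
By Euler's criterion 95 is a quadratic non-residue mod 139: no x satisfies x² ≡ 95 (mod 139).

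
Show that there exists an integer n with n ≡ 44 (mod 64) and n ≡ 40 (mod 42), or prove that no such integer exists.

n = 1132

gcd(64, 42) = 2. A simultaneous solution exists iff 44 ≡ 40 (mod 2); here 44 mod 2 = 0 = 40 mod 2, so it does.
Write n = 44 + 64t. Then 64t ≡ 40 − 44 ≡ 38 (mod 42); dividing through by 2 gives 32t ≡ 19 (mod 21).
32 ≡ 11 (mod 21), so this reads 11t ≡ 19 (mod 21). Note 11·2 = 22 ≡ 1 (mod 21) (as 22 − 1 = 1·21), so 11⁻¹ ≡ 2.
Therefore t ≡ 2·19 = 38 ≡ 17 (mod 21).
Then n = 44 + 64·17 = 1132.
Indeed 1132 ≡ 44 (mod 64) and 1132 ≡ 40 (mod 42).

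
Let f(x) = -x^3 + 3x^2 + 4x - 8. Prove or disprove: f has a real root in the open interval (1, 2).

Yes, f has a root in the interval.

f(1) = -2 and f(2) = 4, which have opposite signs.
As a polynomial, f is continuous on every closed interval.
By the Intermediate Value Theorem, f takes the value 0 somewhere in the open interval.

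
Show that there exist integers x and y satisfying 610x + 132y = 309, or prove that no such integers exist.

There are no such integers.

Any value of 610x + 132y is a multiple of gcd(610, 132) = 2.
However 309 leaves remainder 1 on division by 2.
Hence no integers x, y satisfy the equation.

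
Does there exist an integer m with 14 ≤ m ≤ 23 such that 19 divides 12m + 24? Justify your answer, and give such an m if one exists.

At m = 17 we get 12·17 + 24 = 228, and 228 = 19·12.

m = 17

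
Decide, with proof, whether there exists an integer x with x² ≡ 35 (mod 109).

x = 97

x = 97 works: 97² = 9409, and 9409 − 35 = 9374 = 86·109.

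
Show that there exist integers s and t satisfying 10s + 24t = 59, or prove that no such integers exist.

Any value of 10s + 24t is a multiple of gcd(10, 24) = 2.
However 59 leaves remainder 1 on division by 2.
Therefore 10s + 24t = 59 has no solution in integers.

There are no such integers.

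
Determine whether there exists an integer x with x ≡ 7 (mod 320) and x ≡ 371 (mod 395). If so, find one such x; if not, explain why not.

No such integer exists.

Reduce both congruences modulo 5, which divides 320 and 395: they say x ≡ 7 (mod 5) and x ≡ 371 (mod 5).
These are incompatible: 7 − 371 = -364 is not divisible by 5.
So no integer satisfies both congruences.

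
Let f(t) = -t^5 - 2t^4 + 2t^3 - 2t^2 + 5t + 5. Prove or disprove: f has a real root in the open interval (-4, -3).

Such a root exists.

f(-4) = 337 and f(-3) = -1, which have opposite signs.
f is continuous everywhere (it is a polynomial), in particular on [-4, -3].
By the Intermediate Value Theorem f must vanish at some point of (-4, -3).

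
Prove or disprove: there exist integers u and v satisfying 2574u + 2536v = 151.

Both 2574 and 2536 are divisible by gcd(2574, 2536) = 2, hence so is any combination 2574u + 2536v.
However 151 leaves remainder 1 on division by 2.
Therefore 2574u + 2536v = 151 has no solution in integers.

There are no such integers.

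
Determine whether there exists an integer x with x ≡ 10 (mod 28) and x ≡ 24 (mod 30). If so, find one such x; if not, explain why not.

The moduli are not coprime: gcd(28, 30) = 2. Compatibility requires 2 ∣ (24 − 10) = 14, which holds, so solutions exist.
Write x = 10 + 28t. Then 28t ≡ 24 − 10 ≡ 14 (mod 30); dividing through by 2 gives 14t ≡ 7 (mod 15).
Note 14·14 = 196 ≡ 1 (mod 15) (as 196 − 1 = 13·15), so 14⁻¹ ≡ 14.
Multiplying by 14: t ≡ 14·7 = 98 ≡ 8 (mod 15).
Then x = 10 + 28·8 = 234.
Indeed 234 ≡ 10 (mod 28) and 234 ≡ 24 (mod 30).

x = 234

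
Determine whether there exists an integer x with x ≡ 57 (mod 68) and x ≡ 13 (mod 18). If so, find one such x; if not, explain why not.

x = 193

The moduli are not coprime: gcd(68, 18) = 2. Compatibility requires 2 ∣ (13 − 57) = -44, which holds, so solutions exist.
List candidates x ≡ 57 (mod 68): 57, 125, 193. Modulo 18 these are 3, 17, 13; 193 gives 13 as required.
Check: 193 mod 68 = 57, 193 mod 18 = 13. ✓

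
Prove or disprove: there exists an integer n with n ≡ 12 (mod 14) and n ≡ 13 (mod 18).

Reduce both congruences modulo 2, which divides 14 and 18: they say n ≡ 12 (mod 2) and n ≡ 13 (mod 2).
But 12 mod 2 = 0 while 13 mod 2 = 1, a contradiction.
Hence the system has no solution.

No, no such integer exists.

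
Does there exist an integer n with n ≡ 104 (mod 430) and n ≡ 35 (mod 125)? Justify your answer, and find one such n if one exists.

No, no such integer exists.

Both moduli are multiples of 5 = gcd(430, 125), so any solution would satisfy n ≡ 104 and n ≡ 35 modulo 5 simultaneously.
But 104 mod 5 = 4 while 35 mod 5 = 0, a contradiction.
So no integer satisfies both congruences.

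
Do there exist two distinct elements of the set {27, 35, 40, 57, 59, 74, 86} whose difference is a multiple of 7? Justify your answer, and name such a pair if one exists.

There is no such pair.

Two integers differ by a multiple of 7 exactly when they have the same residue mod 7. The residues are 27↦6, 35↦0, 40↦5, 57↦1, 59↦3, 74↦4, 86↦2.
All 7 residues are distinct, so no two elements differ by a multiple of 7.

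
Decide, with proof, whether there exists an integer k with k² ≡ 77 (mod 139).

k = 76 works: 76² = 5776, and 5776 − 77 = 5699 = 41·139.

k = 76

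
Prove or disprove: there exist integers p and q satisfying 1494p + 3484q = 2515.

No such integers exist.

Any value of 1494p + 3484q is a multiple of gcd(1494, 3484) = 2.
But 2515 is not a multiple of 2 (it leaves remainder 1).
Therefore 1494p + 3484q = 2515 has no solution in integers.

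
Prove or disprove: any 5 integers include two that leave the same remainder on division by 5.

Try 5 consecutive integers, 9, 10, …, 13. Their remainders mod 5 are 4, 0, 1, 2, 3 — pairwise different, as any 5 ≤ 5 consecutive integers have distinct residues.
So no two of them leave the same remainder on division by 5; the claim fails for this set.

No, the set {9, 10, 11, 12, 13} is a counterexample.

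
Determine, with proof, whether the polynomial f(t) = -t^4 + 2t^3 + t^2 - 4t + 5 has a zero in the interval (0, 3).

Yes, f has a root in the interval.

f(0) = 5 and f(3) = -25, which have opposite signs.
f is continuous everywhere (it is a polynomial), in particular on [0, 3].
By the Intermediate Value Theorem, f takes the value 0 somewhere in the open interval.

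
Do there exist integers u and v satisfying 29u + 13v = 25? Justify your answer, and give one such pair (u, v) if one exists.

Since gcd(29, 13) = 1, every integer is an integer combination of 29 and 13.
Euclidean algorithm: 29 = 2·13 + 3, 13 = 4·3 + 1, 3 = 3·1 + 0.
Unwinding: 1 = 13 − 4·3 = 13 − 4·(29 − 2·13) = −4·29 + 9·13, i.e. 29·(-4) + 13·9 = 1.
Times 25: 29·(-100) + 13·225 = 25, so (-100, 225) solves it.
Adding 8·13 to u and subtracting 8·29 from v gives the tidier solution (4, -7).
Check: 29·4 + 13·(-7) = 116 − 91 = 25. ✓

u = 4, v = -7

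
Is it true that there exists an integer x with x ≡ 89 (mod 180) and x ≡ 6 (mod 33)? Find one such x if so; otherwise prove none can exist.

No, no such integer exists.

gcd(180, 33) = 3. If x ≡ 89 (mod 180) and x ≡ 6 (mod 33), then x ≡ 89 (mod 3) and x ≡ 6 (mod 3).
These are incompatible: 89 − 6 = 83 is not divisible by 3.
So no integer satisfies both congruences.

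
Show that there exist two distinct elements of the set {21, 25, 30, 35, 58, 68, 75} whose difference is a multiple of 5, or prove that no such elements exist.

25 mod 5 = 0 and 30 mod 5 = 0, so 30 − 25 = 5 = 1·5.

25 and 30 are such a pair.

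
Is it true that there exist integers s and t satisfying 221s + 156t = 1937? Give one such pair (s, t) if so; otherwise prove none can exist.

Every value of 221s + 156t is a multiple of gcd(221, 156) = 13; since 13 ∣ 1937, solutions exist.
Dividing through by 13 reduces the equation to 17s + 12t = 149.
Run the Euclidean algorithm on 17 and 12: 17 = 1·12 + 5, 12 = 2·5 + 2, 5 = 2·2 + 1, 2 = 2·1 + 0.
Unwinding: 1 = 5 − 2·2 = 5 − 2·(12 − 2·5) = −2·12 + 5·5 = −2·12 + 5·(17 − 1·12) = 5·17 − 7·12, i.e. 17·5 + 12·(-7) = 1.
Multiplying through by 149: s = 5·149 = 745, t = (-7)·149 = -1043 is a solution.
Shifting by a multiple of (12, −17) keeps it a solution: s = 745 − 62·12 = 1, t = -1043 + 62·17 = 11.
Indeed 221·1 + 156·11 = 221 + 1716 = 1937.

s = 1, t = 11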